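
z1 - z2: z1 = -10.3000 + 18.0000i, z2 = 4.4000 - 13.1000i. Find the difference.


Real: -10.3 - 4.4 = -14.7
Imag: 18 + 13.1 = 31.1

-14.7000 + 31.1000i


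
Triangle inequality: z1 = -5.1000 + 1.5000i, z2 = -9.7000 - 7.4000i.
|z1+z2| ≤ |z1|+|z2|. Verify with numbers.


|z1| = sqrt((-5.1)^2 + 1.5^2) = sqrt(28.26) = 5.3160
|z2| = sqrt((-9.7)^2 + (-7.4)^2) = sqrt(148.85) = 12.2004
z1+z2 = -14.8000 - 5.9000i
|z1+z2| = sqrt(253.85) = 15.9327
|z1|+|z2| = 5.3160 + 12.2004 = 17.5164

|z1+z2| = 15.9327 ≤ |z1|+|z2| = 17.5164 (verified)


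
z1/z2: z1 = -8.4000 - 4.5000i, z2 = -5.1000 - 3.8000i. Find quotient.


Conjugate of z2 = -5.1000 + 3.8000i
Numerator: (-8.4000 - 4.5000i)(-5.1000 + 3.8000i) = 59.9400 - 8.9700i
Denominator: (-5.1)^2 + (-3.8)^2 = 40.45
Result = (59.9400 - 8.9700i)/40.45

1.4818 - 0.2218i


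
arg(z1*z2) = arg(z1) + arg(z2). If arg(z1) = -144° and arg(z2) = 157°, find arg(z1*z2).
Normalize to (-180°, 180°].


arg(z1*z2) = -144° + 157° = 13°
Normalized to (-180°, 180°]: 13°

13°


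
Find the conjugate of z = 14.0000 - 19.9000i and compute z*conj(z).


z_bar = 14.0000 + 19.9000i
z*z_bar = 14^2 + (-19.9)^2 = 196 + 396.01 = 592.01

z_bar = 14.0000 + 19.9000i, z*z_bar = 592.01


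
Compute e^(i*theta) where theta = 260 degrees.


cos(260°) = -0.1736
sin(260°) = -0.9848

e^(i*260°) = -0.1736 - 0.9848i


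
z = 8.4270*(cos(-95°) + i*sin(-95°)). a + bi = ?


a = 8.4270*cos(-95°) = 8.4270*(-0.08716) = -0.7345
b = 8.4270*sin(-95°) = 8.4270*(-0.99619) = -8.3949

-0.7345 - 8.3949i


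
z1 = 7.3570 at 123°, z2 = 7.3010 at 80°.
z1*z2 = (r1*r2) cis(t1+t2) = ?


r = 7.3570 * 7.3010 = 53.7135
theta = 123° + 80° = 203° = 203° (mod 360)

53.7135 cis(203°)


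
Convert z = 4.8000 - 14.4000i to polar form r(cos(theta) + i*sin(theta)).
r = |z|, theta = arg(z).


r = sqrt(23.04+207.36) = sqrt(230.4) = 15.1789
theta = atan2(-14.4, 4.8) = -71.5651 degrees

r = 15.1789, theta = -71.5651 degrees


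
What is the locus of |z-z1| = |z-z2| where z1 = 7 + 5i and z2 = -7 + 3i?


Equal distances means the locus is the perpendicular bisector of z1 and z2.
Midpoint = ((7+(-7))/2, (5+3)/2) = (0, 4.0000)

Perpendicular bisector through (0, 4.0000)


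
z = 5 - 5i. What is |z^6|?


|z| = sqrt(25+25) = sqrt(50) = 7.0711
|z^6| = |z|^6 = (sqrt(50))^6 = 50^3 = 125000

|z^6| = 125000


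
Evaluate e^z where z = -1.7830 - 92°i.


e^-1.7830 = 0.1681
cos(-92°) = -0.0349
sin(-92°) = -0.9994
Real = 0.1681*(-0.0349) = -0.0059
Imag = 0.1681*(-0.9994) = -0.1680

-0.0059 - 0.1680i


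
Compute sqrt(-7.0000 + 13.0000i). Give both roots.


|z| = sqrt(49+169) = 14.7648
sqrt((|z|+a)/2) = sqrt((14.7648+(-7))/2) = sqrt(3.8824) = 1.9704
sqrt((|z|-a)/2) = sqrt((14.7648-(-7))/2) = sqrt(10.8824) = 3.2989

±(1.9704 + 3.2989i) i.e. 1.9704 + 3.2989i and -1.9704 - 3.2989i


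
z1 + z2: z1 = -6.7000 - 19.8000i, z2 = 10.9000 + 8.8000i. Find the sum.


Real: -6.7 + 10.9 = 4.2
Imag: -19.8 + 8.8 = -11

4.2000 - 11.0000i


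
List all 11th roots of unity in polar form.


The 11th roots of unity are cis(360k/11°) for k=0..10
Angle step = 360/11 = 32.7273°
Primitive root: cis(32.7273°)
Primitive root = 0.8413 + 0.5406i

11 roots at angles: 0°, 32.7273°, 65.4545°, 98.1818°, 130.9091°, 163.6364°, 196.3636°, 229.0909°, 261.8182°, 294.5455°, 327.2727°


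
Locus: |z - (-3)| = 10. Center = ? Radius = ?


|z - z0| = r is a circle with center z0 and radius r.
Center = (-3, 0), radius = 10

Circle with center (-3, 0) and radius 10


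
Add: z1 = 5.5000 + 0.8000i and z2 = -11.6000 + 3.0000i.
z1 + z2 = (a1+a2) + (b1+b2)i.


Real: 5.5 - 11.6 = -6.1
Imag: 0.8 + 3 = 3.8

-6.1000 + 3.8000i


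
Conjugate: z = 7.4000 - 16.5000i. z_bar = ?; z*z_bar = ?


z_bar = 7.4000 + 16.5000i
z*z_bar = 7.4^2 + (-16.5)^2 = 54.76 + 272.25 = 327.01

z_bar = 7.4000 + 16.5000i, z*z_bar = 327.01


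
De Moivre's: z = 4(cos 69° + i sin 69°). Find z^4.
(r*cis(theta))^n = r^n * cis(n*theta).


r^4 = 4^4 = 256
n*theta = 4*69° = 276° = 276° (mod 360)
a = 256*cos(276°) = 26.7593
b = 256*sin(276°) = -254.5976

256 cis(276°) = 26.7593 - 254.5976i


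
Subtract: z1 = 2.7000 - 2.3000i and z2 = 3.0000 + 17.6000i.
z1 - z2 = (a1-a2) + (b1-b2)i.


Real: 2.7 - 3 = -0.3
Imag: -2.3 - 17.6 = -19.9

-0.3000 - 19.9000i


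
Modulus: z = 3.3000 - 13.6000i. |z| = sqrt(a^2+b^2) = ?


|z| = sqrt(3.3^2 + (-13.6)^2) = sqrt(10.89 + 184.96) = sqrt(195.85) = 13.9946

|z| = 13.9946


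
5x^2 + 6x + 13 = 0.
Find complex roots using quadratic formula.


disc = 6^2 - 4*5*13 = 36 - 260 = -224
sqrt(|disc|) = sqrt(224) = 14.9666
Real part = -6/(2*5) = -0.6000
Imag part = 14.9666/(2*5) = 1.4967

-0.6000 ± 1.4967i


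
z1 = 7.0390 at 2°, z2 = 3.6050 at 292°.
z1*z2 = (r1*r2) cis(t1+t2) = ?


r = 7.0390 * 3.6050 = 25.3756
theta = 2° + 292° = 294° = 294° (mod 360)

25.3756 cis(294°)


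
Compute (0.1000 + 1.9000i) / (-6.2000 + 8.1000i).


Conjugate of z2 = -6.2000 - 8.1000i
Numerator: (0.1000 + 1.9000i)(-6.2000 - 8.1000i) = 14.7700 - 12.5900i
Denominator: (-6.2)^2 + 8.1^2 = 104.05
Result = (14.7700 - 12.5900i)/104.05

0.1420 - 0.1210i


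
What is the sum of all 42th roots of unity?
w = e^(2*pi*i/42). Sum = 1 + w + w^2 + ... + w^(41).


The sum of all 42th roots of unity is 0.
Geometric series: (1 - w^42)/(1 - w) = (1-1)/(1-w) = 0 since w^42 = 1, w ≠ 1.
Alternatively: coefficient of z^41 in z^42 - 1 is 0.

0


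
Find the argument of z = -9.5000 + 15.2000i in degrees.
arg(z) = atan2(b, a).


Re = -9.5, Im = 15.2
arg = atan2(15.2, -9.5) = 122.0054 degrees

arg(z) = 122.0054 degrees


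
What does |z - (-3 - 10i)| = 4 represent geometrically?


|z - z0| = r is a circle with center z0 and radius r.
Center = (-3, -10), radius = 4

Circle with center (-3, -10) and radius 4


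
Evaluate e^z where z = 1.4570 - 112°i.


e^1.4570 = 4.2931
cos(-112°) = -0.3746
sin(-112°) = -0.92718
Real = 4.2931*(-0.3746) = -1.6082
Imag = 4.2931*(-0.92718) = -3.9805

-1.6082 - 3.9805i


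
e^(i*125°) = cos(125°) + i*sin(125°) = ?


cos(125°) = -0.5736
sin(125°) = 0.8192

e^(i*125°) = -0.5736 + 0.8192i


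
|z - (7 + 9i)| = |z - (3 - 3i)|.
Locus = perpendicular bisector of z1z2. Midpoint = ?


Equal distances means the locus is the perpendicular bisector of z1 and z2.
Midpoint = ((7+3)/2, (9+(-3))/2) = (5.0000, 3.0000)

Perpendicular bisector through (5.0000, 3.0000)


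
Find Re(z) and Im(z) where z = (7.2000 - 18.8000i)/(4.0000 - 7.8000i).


Multiply by conjugate: (7.2000 - 18.8000i)(4.0000 + 7.8000i) / (4^2 + (-7.8)^2)
Numerator real = 7.2*4 - (18.8)*(-7.8) = 175.44
Numerator imag = -18.8*4 - 7.2*(-7.8) = -19.04
Denominator = 76.84
Re(z) = 175.44/76.84 = 2.2832
Im(z) = -19.04/76.84 = -0.2478

Re(z) = 2.2832, Im(z) = -0.2478


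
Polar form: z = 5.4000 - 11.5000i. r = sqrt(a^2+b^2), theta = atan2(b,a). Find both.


r = sqrt(29.16+132.25) = sqrt(161.41) = 12.7047
theta = atan2(-11.5, 5.4) = -64.8469 degrees

r = 12.7047, theta = -64.8469 degrees


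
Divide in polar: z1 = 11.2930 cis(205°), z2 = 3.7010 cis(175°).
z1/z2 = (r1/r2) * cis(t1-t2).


r = 11.2930 / 3.7010 = 3.0513
theta = 205° - 175° = 30° = 30° (mod 360)

3.0513 cis(30°)


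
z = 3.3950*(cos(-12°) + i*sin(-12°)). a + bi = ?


a = 3.3950*cos(-12°) = 3.3950*0.97815 = 3.3208
b = 3.3950*sin(-12°) = 3.3950*(-0.20791) = -0.7059

3.3208 - 0.7059i


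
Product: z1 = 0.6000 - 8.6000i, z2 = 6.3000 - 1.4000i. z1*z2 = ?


Real = 0.6*6.3 - (-8.6)*(-1.4) = 3.78 - 12.04 = -8.26
Imag = 0.6*(-1.4) + 6.3*(-8.6) = -0.84 - (54.18) = -55.02

-8.2600 - 55.0200i


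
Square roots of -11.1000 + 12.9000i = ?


|z| = sqrt(123.21+166.41) = 17.0182
sqrt((|z|+a)/2) = sqrt((17.0182+(-11.1))/2) = sqrt(2.9591) = 1.7202
sqrt((|z|-a)/2) = sqrt((17.0182-(-11.1))/2) = sqrt(14.0591) = 3.7495

±(1.7202 + 3.7495i) i.e. 1.7202 + 3.7495i and -1.7202 - 3.7495i


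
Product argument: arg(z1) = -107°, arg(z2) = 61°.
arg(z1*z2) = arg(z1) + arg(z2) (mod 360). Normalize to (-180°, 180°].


arg(z1*z2) = -107° + 61° = -46°
Normalized to (-180°, 180°]: -46°

-46°


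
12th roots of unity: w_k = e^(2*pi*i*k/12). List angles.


The 12th roots of unity are cis(360k/12°) for k=0..11
Angle step = 360/12 = 30°
Primitive root: cis(30°)
Primitive root = 0.8660 + 0.5000i

12 roots at angles: 0°, 30°, 60°, 90°, 120°, 150°, 180°, 210°, 240°, 270°, 300°, 330°


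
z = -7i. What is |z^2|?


|z| = sqrt(0+49) = sqrt(49) = 7
|z^2| = |z|^2 = 7^2 = 49

|z^2| = 49


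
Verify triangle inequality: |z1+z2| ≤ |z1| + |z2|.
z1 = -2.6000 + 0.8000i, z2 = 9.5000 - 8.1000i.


|z1| = sqrt((-2.6)^2 + 0.8^2) = sqrt(7.4) = 2.7203
|z2| = sqrt(9.5^2 + (-8.1)^2) = sqrt(155.86) = 12.4844
z1+z2 = 6.9000 - 7.3000i
|z1+z2| = sqrt(100.9) = 10.0449
|z1|+|z2| = 2.7203 + 12.4844 = 15.2047

|z1+z2| = 10.0449 ≤ |z1|+|z2| = 15.2047 (verified)


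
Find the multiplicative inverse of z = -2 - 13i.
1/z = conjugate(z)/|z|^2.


|z|^2 = 4+169 = 173
1/z = (-2 + 13i)/173

1/z = -0.0116 + 0.0751i


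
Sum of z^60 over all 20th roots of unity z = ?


The roots are w_k = w^k with w = e^(2*pi*i/20), and (w^k)^60 = (w^60)^k.
So S = 1 + u + u^2 + ... + u^(19) with u = w^60.
60 = 3*20 + 0, so 60 is a multiple of 20 and u = (w^20)^3 = 1.
Every one of the 20 terms equals 1: S = 20

S = 20


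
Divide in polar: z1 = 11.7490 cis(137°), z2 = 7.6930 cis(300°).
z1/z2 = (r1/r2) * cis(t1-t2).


r = 11.7490 / 7.6930 = 1.5272
theta = 137° - 300° = -163° = 197° (mod 360)

1.5272 cis(197°)


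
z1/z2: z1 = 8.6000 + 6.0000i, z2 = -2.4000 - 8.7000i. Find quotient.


Conjugate of z2 = -2.4000 + 8.7000i
Numerator: (8.6000 + 6.0000i)(-2.4000 + 8.7000i) = -72.8400 + 60.4200i
Denominator: (-2.4)^2 + (-8.7)^2 = 81.45
Result = (-72.8400 + 60.4200i)/81.45

-0.8943 + 0.7418i


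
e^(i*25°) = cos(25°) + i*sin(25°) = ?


cos(25°) = 0.9063
sin(25°) = 0.4226

e^(i*25°) = 0.9063 + 0.4226i


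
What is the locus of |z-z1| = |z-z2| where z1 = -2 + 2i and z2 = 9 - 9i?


Equal distances means the locus is the perpendicular bisector of z1 and z2.
Midpoint = ((-2+9)/2, (2+(-9))/2) = (3.5000, -3.5000)

Perpendicular bisector through (3.5000, -3.5000)


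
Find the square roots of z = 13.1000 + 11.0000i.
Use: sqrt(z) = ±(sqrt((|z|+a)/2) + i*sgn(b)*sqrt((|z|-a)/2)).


|z| = sqrt(171.61+121) = 17.1058
sqrt((|z|+a)/2) = sqrt((17.1058+13.1)/2) = sqrt(15.1029) = 3.8862
sqrt((|z|-a)/2) = sqrt((17.1058-13.1)/2) = sqrt(2.0029) = 1.4152

±(3.8862 + 1.4152i) i.e. 3.8862 + 1.4152i and -3.8862 - 1.4152i


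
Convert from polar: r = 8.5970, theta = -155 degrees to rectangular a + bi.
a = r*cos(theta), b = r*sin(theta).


a = 8.5970*cos(-155°) = 8.5970*(-0.9063) = -7.7915
b = 8.5970*sin(-155°) = 8.5970*(-0.422618) = -3.6332

-7.7915 - 3.6332i


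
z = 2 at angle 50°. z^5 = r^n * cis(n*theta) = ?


r^5 = 2^5 = 32
n*theta = 5*50° = 250° = 250° (mod 360)
a = 32*cos(250°) = -10.9446
b = 32*sin(250°) = -30.0702

32 cis(250°) = -10.9446 - 30.0702i


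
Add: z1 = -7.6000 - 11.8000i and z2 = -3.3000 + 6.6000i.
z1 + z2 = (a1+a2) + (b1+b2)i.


Real: -7.6 - 3.3 = -10.9
Imag: -11.8 + 6.6 = -5.2

-10.9000 - 5.2000i


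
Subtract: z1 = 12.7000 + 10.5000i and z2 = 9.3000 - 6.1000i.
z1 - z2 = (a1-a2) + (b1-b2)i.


Real: 12.7 - 9.3 = 3.4
Imag: 10.5 + 6.1 = 16.6

3.4000 + 16.6000i


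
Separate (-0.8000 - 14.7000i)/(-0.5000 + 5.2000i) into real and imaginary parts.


Multiply by conjugate: (-0.8000 - 14.7000i)(-0.5000 - 5.2000i) / ((-0.5)^2 + 5.2^2)
Numerator real = -0.8*(-0.5) - (14.7)*5.2 = -76.04
Numerator imag = -14.7*(-0.5) - (-0.8)*5.2 = 11.51
Denominator = 27.29
Re(z) = -76.04/27.29 = -2.7864
Im(z) = 11.51/27.29 = 0.4218

Re(z) = -2.7864, Im(z) = 0.4218


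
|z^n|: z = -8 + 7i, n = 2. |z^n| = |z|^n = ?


|z| = sqrt(64+49) = sqrt(113) = 10.6301
|z^2| = |z|^2 = (sqrt(113))^2 = 113

|z^2| = 113


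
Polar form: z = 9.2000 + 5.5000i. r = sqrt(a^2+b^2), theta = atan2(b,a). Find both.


r = sqrt(84.64+30.25) = sqrt(114.89) = 10.7187
theta = atan2(5.5, 9.2) = 30.8721 degrees

r = 10.7187, theta = 30.8721 degrees


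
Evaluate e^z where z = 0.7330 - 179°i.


e^0.7330 = 2.0813
cos(-179°) = -0.99985
sin(-179°) = -0.01745
Real = 2.0813*(-0.99985) = -2.0810
Imag = 2.0813*(-0.01745) = -0.0363

-2.0810 - 0.0363i


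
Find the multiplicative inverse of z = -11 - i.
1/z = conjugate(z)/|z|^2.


|z|^2 = 121+1 = 122
1/z = (-11 + 1i)/122

1/z = -0.0902 + 0.0082i


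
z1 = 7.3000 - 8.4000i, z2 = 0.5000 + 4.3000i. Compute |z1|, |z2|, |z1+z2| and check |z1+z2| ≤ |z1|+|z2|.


|z1| = sqrt(7.3^2 + (-8.4)^2) = sqrt(123.85) = 11.1288
|z2| = sqrt(0.5^2 + 4.3^2) = sqrt(18.74) = 4.3290
z1+z2 = 7.8000 - 4.1000i
|z1+z2| = sqrt(77.65) = 8.8119
|z1|+|z2| = 11.1288 + 4.3290 = 15.4578

|z1+z2| = 8.8119 ≤ |z1|+|z2| = 15.4578 (verified)


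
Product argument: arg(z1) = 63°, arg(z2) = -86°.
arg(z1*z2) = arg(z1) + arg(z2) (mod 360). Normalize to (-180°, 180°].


arg(z1*z2) = 63° - 86° = -23°
Normalized to (-180°, 180°]: -23°

-23°


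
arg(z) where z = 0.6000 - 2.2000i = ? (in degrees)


Re = 0.6, Im = -2.2
arg = atan2(-2.2, 0.6) = -74.7449 degrees

arg(z) = -74.7449 degrees


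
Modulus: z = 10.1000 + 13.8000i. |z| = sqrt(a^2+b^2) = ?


|z| = sqrt(10.1^2 + 13.8^2) = sqrt(102.01 + 190.44) = sqrt(292.45) = 17.1012

|z| = 17.1012


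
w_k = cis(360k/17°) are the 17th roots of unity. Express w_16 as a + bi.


Angle = 360*16/17 = 338.8235°
a = cos(338.8235°) = 0.9325
b = sin(338.8235°) = -0.3612

0.9325 - 0.3612i


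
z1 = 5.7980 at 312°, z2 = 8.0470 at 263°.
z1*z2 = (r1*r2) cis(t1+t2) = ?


r = 5.7980 * 8.0470 = 46.6565
theta = 312° + 263° = 575° = 215° (mod 360)

46.6565 cis(215°)


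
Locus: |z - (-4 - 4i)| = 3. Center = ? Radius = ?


|z - z0| = r is a circle with center z0 and radius r.
Center = (-4, -4), radius = 3

Circle with center (-4, -4) and radius 3


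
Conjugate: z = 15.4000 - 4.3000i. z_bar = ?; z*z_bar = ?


z_bar = 15.4000 + 4.3000i
z*z_bar = 15.4^2 + (-4.3)^2 = 237.16 + 18.49 = 255.65

z_bar = 15.4000 + 4.3000i, z*z_bar = 255.65


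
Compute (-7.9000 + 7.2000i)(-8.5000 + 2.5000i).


Real = -7.9*(-8.5) - 7.2*2.5 = 67.15 - 18 = 49.15
Imag = -7.9*2.5 - (8.5)*7.2 = -19.75 - (61.2) = -80.95

49.1500 - 80.9500i


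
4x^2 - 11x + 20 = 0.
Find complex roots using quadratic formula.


disc = (-11)^2 - 4*4*20 = 121 - 320 = -199
sqrt(|disc|) = sqrt(199) = 14.1067
Real part = 11/(2*4) = 1.3750
Imag part = 14.1067/(2*4) = 1.7633

1.3750 ± 1.7633i


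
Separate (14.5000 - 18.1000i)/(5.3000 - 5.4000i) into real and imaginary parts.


Multiply by conjugate: (14.5000 - 18.1000i)(5.3000 + 5.4000i) / (5.3^2 + (-5.4)^2)
Numerator real = 14.5*5.3 - (18.1)*(-5.4) = 174.59
Numerator imag = -18.1*5.3 - 14.5*(-5.4) = -17.63
Denominator = 57.25
Re(z) = 174.59/57.25 = 3.0496
Im(z) = -17.63/57.25 = -0.3079

Re(z) = 3.0496, Im(z) = -0.3079


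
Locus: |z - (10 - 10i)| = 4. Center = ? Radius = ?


|z - z0| = r is a circle with center z0 and radius r.
Center = (10, -10), radius = 4

Circle with center (10, -10) and radius 4


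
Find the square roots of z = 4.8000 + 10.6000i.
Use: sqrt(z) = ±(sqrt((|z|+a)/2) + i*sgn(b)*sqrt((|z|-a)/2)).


|z| = sqrt(23.04+112.36) = 11.6362
sqrt((|z|+a)/2) = sqrt((11.6362+4.8)/2) = sqrt(8.2181) = 2.8667
sqrt((|z|-a)/2) = sqrt((11.6362-4.8)/2) = sqrt(3.4181) = 1.8488

±(2.8667 + 1.8488i) i.e. 2.8667 + 1.8488i and -2.8667 - 1.8488i


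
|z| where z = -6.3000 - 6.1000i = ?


|z| = sqrt((-6.3)^2 + (-6.1)^2) = sqrt(39.69 + 37.21) = sqrt(76.9) = 8.7693

|z| = 8.7693


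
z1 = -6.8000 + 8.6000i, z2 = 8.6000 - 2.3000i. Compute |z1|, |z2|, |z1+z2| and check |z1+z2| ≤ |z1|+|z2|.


|z1| = sqrt((-6.8)^2 + 8.6^2) = sqrt(120.2) = 10.9636
|z2| = sqrt(8.6^2 + (-2.3)^2) = sqrt(79.25) = 8.9022
z1+z2 = 1.8000 + 6.3000i
|z1+z2| = sqrt(42.93) = 6.5521
|z1|+|z2| = 10.9636 + 8.9022 = 19.8658

|z1+z2| = 6.5521 ≤ |z1|+|z2| = 19.8658 (verified)


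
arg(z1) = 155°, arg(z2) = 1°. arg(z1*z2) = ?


arg(z1*z2) = 155° + 1° = 156°
Normalized to (-180°, 180°]: 156°

156°


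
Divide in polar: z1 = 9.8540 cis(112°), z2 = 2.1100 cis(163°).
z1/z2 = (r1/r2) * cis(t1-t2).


r = 9.8540 / 2.1100 = 4.6701
theta = 112° - 163° = -51° = 309° (mod 360)

4.6701 cis(309°)


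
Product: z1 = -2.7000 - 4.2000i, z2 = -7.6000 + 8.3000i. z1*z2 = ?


Real = -2.7*(-7.6) - (-4.2)*8.3 = 20.52 - (-34.86) = 55.38
Imag = -2.7*8.3 - (7.6)*(-4.2) = -22.41 + 31.92 = 9.51

55.3800 + 9.5100i


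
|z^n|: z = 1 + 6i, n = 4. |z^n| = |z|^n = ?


|z| = sqrt(1+36) = sqrt(37) = 6.0828
|z^4| = |z|^4 = (sqrt(37))^4 = 37^2 = 1369

|z^4| = 1369


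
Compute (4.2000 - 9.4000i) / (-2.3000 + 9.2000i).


Conjugate of z2 = -2.3000 - 9.2000i
Numerator: (4.2000 - 9.4000i)(-2.3000 - 9.2000i) = -96.1400 - 17.0200i
Denominator: (-2.3)^2 + 9.2^2 = 89.93
Result = (-96.1400 - 17.0200i)/89.93

-1.0691 - 0.1893i


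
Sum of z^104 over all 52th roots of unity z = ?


The roots are w_k = w^k with w = e^(2*pi*i/52), and (w^k)^104 = (w^104)^k.
So S = 1 + u + u^2 + ... + u^(51) with u = w^104.
104 = 2*52 + 0, so 104 is a multiple of 52 and u = (w^52)^2 = 1.
Every one of the 52 terms equals 1: S = 52

S = 52


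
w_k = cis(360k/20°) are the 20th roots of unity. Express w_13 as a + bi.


Angle = 360*13/20 = 234°
a = cos(234°) = -0.5878
b = sin(234°) = -0.8090

-0.5878 - 0.8090i


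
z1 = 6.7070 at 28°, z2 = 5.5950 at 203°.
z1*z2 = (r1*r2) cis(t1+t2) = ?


r = 6.7070 * 5.5950 = 37.5257
theta = 28° + 203° = 231° = 231° (mod 360)

37.5257 cis(231°)


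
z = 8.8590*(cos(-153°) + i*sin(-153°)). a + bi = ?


a = 8.8590*cos(-153°) = 8.8590*(-0.891) = -7.8934
b = 8.8590*sin(-153°) = 8.8590*(-0.45399) = -4.0219

-7.8934 - 4.0219i


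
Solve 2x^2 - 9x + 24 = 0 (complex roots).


disc = (-9)^2 - 4*2*24 = 81 - 192 = -111
sqrt(|disc|) = sqrt(111) = 10.5357
Real part = 9/(2*2) = 2.2500
Imag part = 10.5357/(2*2) = 2.6339

2.2500 ± 2.6339i


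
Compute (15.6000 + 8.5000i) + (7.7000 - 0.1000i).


Real: 15.6 + 7.7 = 23.3
Imag: 8.5 - 0.1 = 8.4

23.3000 + 8.4000i


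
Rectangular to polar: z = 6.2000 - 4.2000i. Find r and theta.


r = sqrt(38.44+17.64) = sqrt(56.08) = 7.4887
theta = atan2(-4.2, 6.2) = -34.1145 degrees

r = 7.4887, theta = -34.1145 degrees


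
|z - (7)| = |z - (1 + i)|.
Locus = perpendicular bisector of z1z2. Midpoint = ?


Equal distances means the locus is the perpendicular bisector of z1 and z2.
Midpoint = ((7+1)/2, (0+1)/2) = (4.0000, 0.5000)

Perpendicular bisector through (4.0000, 0.5000)


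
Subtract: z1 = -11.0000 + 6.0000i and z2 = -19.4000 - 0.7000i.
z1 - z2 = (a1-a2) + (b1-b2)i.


Real: -11 + 19.4 = 8.4
Imag: 6 + 0.7 = 6.7

8.4000 + 6.7000i


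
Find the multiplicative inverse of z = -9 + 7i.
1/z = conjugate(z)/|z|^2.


|z|^2 = 81+49 = 130
1/z = (-9 - 7i)/130

1/z = -0.0692 - 0.0538i


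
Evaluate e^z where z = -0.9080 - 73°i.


e^-0.9080 = 0.4033
cos(-73°) = 0.2924
sin(-73°) = -0.9563
Real = 0.4033*0.2924 = 0.1179
Imag = 0.4033*(-0.9563) = -0.3857

0.1179 - 0.3857i


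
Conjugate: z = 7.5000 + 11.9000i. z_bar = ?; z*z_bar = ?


z_bar = 7.5000 - 11.9000i
z*z_bar = 7.5^2 + 11.9^2 = 56.25 + 141.61 = 197.86

z_bar = 7.5000 - 11.9000i, z*z_bar = 197.86


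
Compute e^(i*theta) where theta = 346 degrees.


cos(346°) = 0.9703
sin(346°) = -0.2419

e^(i*346°) = 0.9703 - 0.2419i


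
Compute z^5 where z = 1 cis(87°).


r^5 = 1^5 = 1
n*theta = 5*87° = 435° = 75° (mod 360)
a = 1*cos(75°) = 0.2588
b = 1*sin(75°) = 0.9659

1 cis(75°) = 0.2588 + 0.9659i


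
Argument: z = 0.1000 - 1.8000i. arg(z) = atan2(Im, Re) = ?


Re = 0.1, Im = -1.8
arg = atan2(-1.8, 0.1) = -86.8202 degrees

arg(z) = -86.8202 degrees


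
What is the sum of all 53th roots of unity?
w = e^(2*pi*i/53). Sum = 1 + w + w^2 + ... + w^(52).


The sum of all 53th roots of unity is 0.
Geometric series: (1 - w^53)/(1 - w) = (1-1)/(1-w) = 0 since w^53 = 1, w ≠ 1.
Alternatively: coefficient of z^52 in z^53 - 1 is 0.

0


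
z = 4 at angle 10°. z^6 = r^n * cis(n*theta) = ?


r^6 = 4^6 = 4096
n*theta = 6*10° = 60° = 60° (mod 360)
a = 4096*cos(60°) = 2048.0000
b = 4096*sin(60°) = 3547.2401

4096 cis(60°) = 2048.0000 + 3547.2401i


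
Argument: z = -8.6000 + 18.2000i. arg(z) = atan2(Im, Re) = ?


Re = -8.6, Im = 18.2
arg = atan2(18.2, -8.6) = 115.2920 degrees

arg(z) = 115.2920 degrees


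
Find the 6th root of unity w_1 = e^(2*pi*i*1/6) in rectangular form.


Angle = 360*1/6 = 60°
a = cos(60°) = 0.5000
b = sin(60°) = 0.8660

0.5000 + 0.8660i


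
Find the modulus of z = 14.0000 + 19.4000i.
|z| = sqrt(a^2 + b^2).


|z| = sqrt(14^2 + 19.4^2) = sqrt(196 + 376.36) = sqrt(572.36) = 23.9240

|z| = 23.9240


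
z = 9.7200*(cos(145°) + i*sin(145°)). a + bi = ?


a = 9.7200*cos(145°) = 9.7200*(-0.819152) = -7.9622
b = 9.7200*sin(145°) = 9.7200*0.57358 = 5.5752

-7.9622 + 5.5752i


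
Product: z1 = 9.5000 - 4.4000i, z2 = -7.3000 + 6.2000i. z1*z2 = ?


Real = 9.5*(-7.3) - (-4.4)*6.2 = -69.35 - (-27.28) = -42.07
Imag = 9.5*6.2 - (7.3)*(-4.4) = 58.9 + 32.12 = 91.02

-42.0700 + 91.0200i


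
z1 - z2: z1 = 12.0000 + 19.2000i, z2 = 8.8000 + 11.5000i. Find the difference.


Real: 12 - 8.8 = 3.2
Imag: 19.2 - 11.5 = 7.7

3.2000 + 7.7000i


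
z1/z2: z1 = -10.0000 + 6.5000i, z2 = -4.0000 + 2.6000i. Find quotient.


Conjugate of z2 = -4.0000 - 2.6000i
Numerator: (-10.0000 + 6.5000i)(-4.0000 - 2.6000i) = 56.9000 + 0i
Denominator: (-4)^2 + 2.6^2 = 22.76
Result = (56.9000 + 0i)/22.76

2.5000 + 0i


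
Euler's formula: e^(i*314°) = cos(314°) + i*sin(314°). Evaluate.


cos(314°) = 0.6947
sin(314°) = -0.7193

e^(i*314°) = 0.6947 - 0.7193i


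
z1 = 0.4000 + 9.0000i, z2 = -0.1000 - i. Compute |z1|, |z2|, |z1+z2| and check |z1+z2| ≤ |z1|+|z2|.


|z1| = sqrt(0.4^2 + 9^2) = sqrt(81.16) = 9.0089
|z2| = sqrt((-0.1)^2 + (-1)^2) = sqrt(1.01) = 1.0050
z1+z2 = 0.3000 + 8.0000i
|z1+z2| = sqrt(64.09) = 8.0056
|z1|+|z2| = 9.0089 + 1.0050 = 10.0139

|z1+z2| = 8.0056 ≤ |z1|+|z2| = 10.0139 (verified)


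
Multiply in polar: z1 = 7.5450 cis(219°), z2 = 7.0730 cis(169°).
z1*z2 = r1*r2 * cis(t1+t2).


r = 7.5450 * 7.0730 = 53.3658
theta = 219° + 169° = 388° = 28° (mod 360)

53.3658 cis(28°)


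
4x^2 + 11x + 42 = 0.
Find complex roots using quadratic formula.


disc = 11^2 - 4*4*42 = 121 - 672 = -551
sqrt(|disc|) = sqrt(551) = 23.4734
Real part = -11/(2*4) = -1.3750
Imag part = 23.4734/(2*4) = 2.9342

-1.3750 ± 2.9342i


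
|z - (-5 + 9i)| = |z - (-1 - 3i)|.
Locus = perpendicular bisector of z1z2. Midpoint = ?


Equal distances means the locus is the perpendicular bisector of z1 and z2.
Midpoint = ((-5+(-1))/2, (9+(-3))/2) = (-3.0000, 3.0000)

Perpendicular bisector through (-3.0000, 3.0000)


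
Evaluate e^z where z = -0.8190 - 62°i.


e^-0.8190 = 0.4409
cos(-62°) = 0.4695
sin(-62°) = -0.8829
Real = 0.4409*0.4695 = 0.2070
Imag = 0.4409*(-0.8829) = -0.3893

0.2070 - 0.3893i


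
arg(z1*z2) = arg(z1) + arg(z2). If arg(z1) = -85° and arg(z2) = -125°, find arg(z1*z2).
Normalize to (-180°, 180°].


arg(z1*z2) = -85° - 125° = -210°
Normalized to (-180°, 180°]: 150°

150°


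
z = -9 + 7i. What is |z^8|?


|z| = sqrt(81+49) = sqrt(130) = 11.4018
|z^8| = |z|^8 = (sqrt(130))^8 = 130^4 = 285610000

|z^8| = 285610000


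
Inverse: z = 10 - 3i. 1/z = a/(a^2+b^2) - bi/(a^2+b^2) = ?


|z|^2 = 100+9 = 109
1/z = (10 + 3i)/109

1/z = 0.0917 + 0.0275i


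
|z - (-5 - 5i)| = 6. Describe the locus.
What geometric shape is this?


|z - z0| = r is a circle with center z0 and radius r.
Center = (-5, -5), radius = 6

Circle with center (-5, -5) and radius 6


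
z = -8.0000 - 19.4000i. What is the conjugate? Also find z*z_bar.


z_bar = -8.0000 + 19.4000i
z*z_bar = (-8)^2 + (-19.4)^2 = 64 + 376.36 = 440.36

z_bar = -8.0000 + 19.4000i, z*z_bar = 440.36


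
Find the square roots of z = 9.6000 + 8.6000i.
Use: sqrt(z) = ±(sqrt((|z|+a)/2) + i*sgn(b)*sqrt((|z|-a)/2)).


|z| = sqrt(92.16+73.96) = 12.8888
sqrt((|z|+a)/2) = sqrt((12.8888+9.6)/2) = sqrt(11.2444) = 3.3533
sqrt((|z|-a)/2) = sqrt((12.8888-9.6)/2) = sqrt(1.6444) = 1.2823

±(3.3533 + 1.2823i) i.e. 3.3533 + 1.2823i and -3.3533 - 1.2823i


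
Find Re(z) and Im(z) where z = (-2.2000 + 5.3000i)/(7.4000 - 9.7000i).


Multiply by conjugate: (-2.2000 + 5.3000i)(7.4000 + 9.7000i) / (7.4^2 + (-9.7)^2)
Numerator real = -2.2*7.4 + 5.3*(-9.7) = -67.69
Numerator imag = 5.3*7.4 - (-2.2)*(-9.7) = 17.88
Denominator = 148.85
Re(z) = -67.69/148.85 = -0.4548
Im(z) = 17.88/148.85 = 0.1201

Re(z) = -0.4548, Im(z) = 0.1201


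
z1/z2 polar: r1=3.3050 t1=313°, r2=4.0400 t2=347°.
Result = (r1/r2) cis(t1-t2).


r = 3.3050 / 4.0400 = 0.8181
theta = 313° - 347° = -34° = 326° (mod 360)

0.8181 cis(326°)


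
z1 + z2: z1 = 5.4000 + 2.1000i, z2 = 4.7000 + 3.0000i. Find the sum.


Real: 5.4 + 4.7 = 10.1
Imag: 2.1 + 3 = 5.1

10.1000 + 5.1000i


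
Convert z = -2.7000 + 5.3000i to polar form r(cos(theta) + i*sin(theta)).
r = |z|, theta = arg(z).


r = sqrt(7.29+28.09) = sqrt(35.38) = 5.9481
theta = atan2(5.3, -2.7) = 116.9958 degrees

r = 5.9481, theta = 116.9958 degrees


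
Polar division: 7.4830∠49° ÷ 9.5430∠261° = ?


r = 7.4830 / 9.5430 = 0.7841
theta = 49° - 261° = -212° = 148° (mod 360)

0.7841 cis(148°)


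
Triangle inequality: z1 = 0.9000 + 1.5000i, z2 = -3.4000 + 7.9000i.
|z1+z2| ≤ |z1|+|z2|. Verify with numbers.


|z1| = sqrt(0.9^2 + 1.5^2) = sqrt(3.06) = 1.7493
|z2| = sqrt((-3.4)^2 + 7.9^2) = sqrt(73.97) = 8.6006
z1+z2 = -2.5000 + 9.4000i
|z1+z2| = sqrt(94.61) = 9.7268
|z1|+|z2| = 1.7493 + 8.6006 = 10.3499

|z1+z2| = 9.7268 ≤ |z1|+|z2| = 10.3499 (verified)


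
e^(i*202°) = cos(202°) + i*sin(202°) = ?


cos(202°) = -0.9272
sin(202°) = -0.3746

e^(i*202°) = -0.9272 - 0.3746i


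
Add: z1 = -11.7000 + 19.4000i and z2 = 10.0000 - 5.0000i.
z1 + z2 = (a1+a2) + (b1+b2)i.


Real: -11.7 + 10 = -1.7
Imag: 19.4 - 5 = 14.4

-1.7000 + 14.4000i


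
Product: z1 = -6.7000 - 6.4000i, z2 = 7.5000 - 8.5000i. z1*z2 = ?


Real = -6.7*7.5 - (-6.4)*(-8.5) = -50.25 - 54.4 = -104.65
Imag = -6.7*(-8.5) + 7.5*(-6.4) = 56.95 - (48) = 8.95

-104.6500 + 8.9500i


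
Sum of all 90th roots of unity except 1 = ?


With w = e^(2*pi*i/90), all 90 of the 90th roots of unity w^0 = 1, w, ..., w^(89) sum to 0: 1 + w + ... + w^(89) = (1 - w^90)/(1 - w) = 0 since w^90 = 1, w ≠ 1.
Removing the root 1: w + w^2 + ... + w^(89) = 0 - 1 = -1

Sum = -1


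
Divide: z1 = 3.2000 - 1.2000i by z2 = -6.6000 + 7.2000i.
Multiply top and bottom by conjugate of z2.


Conjugate of z2 = -6.6000 - 7.2000i
Numerator: (3.2000 - 1.2000i)(-6.6000 - 7.2000i) = -29.7600 - 15.1200i
Denominator: (-6.6)^2 + 7.2^2 = 95.4
Result = (-29.7600 - 15.1200i)/95.4

-0.3119 - 0.1585i


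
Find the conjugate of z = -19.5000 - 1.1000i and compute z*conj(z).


z_bar = -19.5000 + 1.1000i
z*z_bar = (-19.5)^2 + (-1.1)^2 = 380.25 + 1.21 = 381.46

z_bar = -19.5000 + 1.1000i, z*z_bar = 381.46


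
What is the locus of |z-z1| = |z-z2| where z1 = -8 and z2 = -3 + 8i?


Equal distances means the locus is the perpendicular bisector of z1 and z2.
Midpoint = ((-8+(-3))/2, (0+8)/2) = (-5.5000, 4.0000)

Perpendicular bisector through (-5.5000, 4.0000)


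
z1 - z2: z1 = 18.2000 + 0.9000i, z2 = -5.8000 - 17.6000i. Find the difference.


Real: 18.2 + 5.8 = 24
Imag: 0.9 + 17.6 = 18.5

24.0000 + 18.5000i


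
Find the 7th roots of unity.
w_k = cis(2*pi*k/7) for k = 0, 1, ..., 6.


The 7th roots of unity are cis(360k/7°) for k=0..6
Angle step = 360/7 = 51.4286°
Primitive root: cis(51.4286°)
Primitive root = 0.6235 + 0.7818i

7 roots at angles: 0°, 51.4286°, 102.8571°, 154.2857°, 205.7143°, 257.1429°, 308.5714°


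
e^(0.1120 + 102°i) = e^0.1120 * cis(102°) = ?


e^0.1120 = 1.11851
cos(102°) = -0.207912
sin(102°) = 0.97815
Real = 1.11851*(-0.207912) = -0.2326
Imag = 1.11851*0.97815 = 1.0941

-0.2326 + 1.0941i


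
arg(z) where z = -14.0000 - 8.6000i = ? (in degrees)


Re = -14, Im = -8.6
arg = atan2(-8.6, -14) = -148.4382 degrees

arg(z) = -148.4382 degrees


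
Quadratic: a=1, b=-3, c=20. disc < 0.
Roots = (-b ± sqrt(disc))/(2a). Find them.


disc = (-3)^2 - 4*1*20 = 9 - 80 = -71
sqrt(|disc|) = sqrt(71) = 8.4261
Real part = 3/(2*1) = 1.5000
Imag part = 8.4261/(2*1) = 4.2131

1.5000 ± 4.2131i


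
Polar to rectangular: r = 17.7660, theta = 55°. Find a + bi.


a = 17.7660*cos(55°) = 17.7660*0.57358 = 10.1902
b = 17.7660*sin(55°) = 17.7660*0.819152 = 14.5531

10.1902 + 14.5531i


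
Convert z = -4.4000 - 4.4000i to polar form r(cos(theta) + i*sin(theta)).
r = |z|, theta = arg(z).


r = sqrt(19.36+19.36) = sqrt(38.72) = 6.2225
theta = atan2(-4.4, -4.4) = -135.0000 degrees

r = 6.2225, theta = -135.0000 degrees


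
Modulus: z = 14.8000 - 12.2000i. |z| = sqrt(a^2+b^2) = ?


|z| = sqrt(14.8^2 + (-12.2)^2) = sqrt(219.04 + 148.84) = sqrt(367.88) = 19.1802

|z| = 19.1802


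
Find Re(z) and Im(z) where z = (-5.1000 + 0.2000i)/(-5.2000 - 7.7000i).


Multiply by conjugate: (-5.1000 + 0.2000i)(-5.2000 + 7.7000i) / ((-5.2)^2 + (-7.7)^2)
Numerator real = -5.1*(-5.2) + 0.2*(-7.7) = 24.98
Numerator imag = 0.2*(-5.2) - (-5.1)*(-7.7) = -40.31
Denominator = 86.33
Re(z) = 24.98/86.33 = 0.2894
Im(z) = -40.31/86.33 = -0.4669

Re(z) = 0.2894, Im(z) = -0.4669


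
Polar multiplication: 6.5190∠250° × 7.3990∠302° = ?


r = 6.5190 * 7.3990 = 48.2341
theta = 250° + 302° = 552° = 192° (mod 360)

48.2341 cis(192°)


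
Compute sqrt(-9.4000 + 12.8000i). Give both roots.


|z| = sqrt(88.36+163.84) = 15.8808
sqrt((|z|+a)/2) = sqrt((15.8808+(-9.4))/2) = sqrt(3.2404) = 1.8001
sqrt((|z|-a)/2) = sqrt((15.8808-(-9.4))/2) = sqrt(12.6404) = 3.5553

±(1.8001 + 3.5553i) i.e. 1.8001 + 3.5553i and -1.8001 - 3.5553i


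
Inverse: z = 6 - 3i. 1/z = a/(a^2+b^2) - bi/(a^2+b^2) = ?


|z|^2 = 36+9 = 45
1/z = (6 + 3i)/45

1/z = 0.1333 + 0.0667i


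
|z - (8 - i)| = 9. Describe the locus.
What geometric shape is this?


|z - z0| = r is a circle with center z0 and radius r.
Center = (8, -1), radius = 9

Circle with center (8, -1) and radius 9


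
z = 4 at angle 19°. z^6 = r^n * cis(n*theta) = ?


r^6 = 4^6 = 4096
n*theta = 6*19° = 114° = 114° (mod 360)
a = 4096*cos(114°) = -1665.9933
b = 4096*sin(114°) = 3741.8822

4096 cis(114°) = -1665.9933 + 3741.8822i


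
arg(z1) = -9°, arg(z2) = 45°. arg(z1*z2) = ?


arg(z1*z2) = -9° + 45° = 36°
Normalized to (-180°, 180°]: 36°

36°


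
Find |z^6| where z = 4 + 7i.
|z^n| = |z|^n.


|z| = sqrt(16+49) = sqrt(65) = 8.0623
|z^6| = |z|^6 = (sqrt(65))^6 = 65^3 = 274625

|z^6| = 274625


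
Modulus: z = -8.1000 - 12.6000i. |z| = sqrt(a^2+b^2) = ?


|z| = sqrt((-8.1)^2 + (-12.6)^2) = sqrt(65.61 + 158.76) = sqrt(224.37) = 14.9790

|z| = 14.9790


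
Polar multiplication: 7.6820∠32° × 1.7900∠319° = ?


r = 7.6820 * 1.7900 = 13.7508
theta = 32° + 319° = 351° = 351° (mod 360)

13.7508 cis(351°)


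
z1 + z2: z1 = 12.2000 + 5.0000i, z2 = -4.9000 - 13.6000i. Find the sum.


Real: 12.2 - 4.9 = 7.3
Imag: 5 - 13.6 = -8.6

7.3000 - 8.6000i


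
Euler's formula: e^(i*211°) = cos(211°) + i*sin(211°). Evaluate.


cos(211°) = -0.8572
sin(211°) = -0.5150

e^(i*211°) = -0.8572 - 0.5150i


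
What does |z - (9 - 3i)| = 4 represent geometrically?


|z - z0| = r is a circle with center z0 and radius r.
Center = (9, -3), radius = 4

Circle with center (9, -3) and radius 4


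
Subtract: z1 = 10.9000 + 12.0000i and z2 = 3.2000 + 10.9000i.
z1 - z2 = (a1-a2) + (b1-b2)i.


Real: 10.9 - 3.2 = 7.7
Imag: 12 - 10.9 = 1.1

7.7000 + 1.1000i


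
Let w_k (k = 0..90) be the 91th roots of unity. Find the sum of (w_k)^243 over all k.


The roots are w_k = w^k with w = e^(2*pi*i/91), and (w^k)^243 = (w^243)^k.
So S = 1 + u + u^2 + ... + u^(90) with u = w^243.
243 = 2*91 + 61, so 243 is not a multiple of 91: u = (w^91)^2 * w^61 = w^61 ≠ 1 (w is a primitive 91th root), while u^91 = (w^91)^243 = 1.
Geometric series: S = (1 - u^91)/(1 - u) = (1 - 1)/(1 - u) = 0

S = 0


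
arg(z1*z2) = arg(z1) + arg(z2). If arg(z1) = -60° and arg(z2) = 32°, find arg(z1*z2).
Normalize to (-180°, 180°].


arg(z1*z2) = -60° + 32° = -28°
Normalized to (-180°, 180°]: -28°

-28°


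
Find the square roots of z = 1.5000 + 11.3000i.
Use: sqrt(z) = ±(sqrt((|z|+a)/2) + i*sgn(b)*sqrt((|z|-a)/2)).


|z| = sqrt(2.25+127.69) = 11.3991
sqrt((|z|+a)/2) = sqrt((11.3991+1.5)/2) = sqrt(6.4496) = 2.5396
sqrt((|z|-a)/2) = sqrt((11.3991-1.5)/2) = sqrt(4.9496) = 2.2248

±(2.5396 + 2.2248i) i.e. 2.5396 + 2.2248i and -2.5396 - 2.2248i


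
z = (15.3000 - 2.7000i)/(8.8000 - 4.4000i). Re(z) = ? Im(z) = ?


Multiply by conjugate: (15.3000 - 2.7000i)(8.8000 + 4.4000i) / (8.8^2 + (-4.4)^2)
Numerator real = 15.3*8.8 - (2.7)*(-4.4) = 146.52
Numerator imag = -2.7*8.8 - 15.3*(-4.4) = 43.56
Denominator = 96.8
Re(z) = 146.52/96.8 = 1.5136
Im(z) = 43.56/96.8 = 0.4500

Re(z) = 1.5136, Im(z) = 0.4500


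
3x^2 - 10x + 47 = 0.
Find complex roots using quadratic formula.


disc = (-10)^2 - 4*3*47 = 100 - 564 = -464
sqrt(|disc|) = sqrt(464) = 21.5407
Real part = 10/(2*3) = 1.6667
Imag part = 21.5407/(2*3) = 3.5901

1.6667 ± 3.5901i


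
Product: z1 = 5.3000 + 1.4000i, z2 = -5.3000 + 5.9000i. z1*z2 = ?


Real = 5.3*(-5.3) - 1.4*5.9 = -28.09 - 8.26 = -36.35
Imag = 5.3*5.9 - (5.3)*1.4 = 31.27 - (7.42) = 23.85

-36.3500 + 23.8500i


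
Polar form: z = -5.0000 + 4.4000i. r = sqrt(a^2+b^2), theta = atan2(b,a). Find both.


r = sqrt(25+19.36) = sqrt(44.36) = 6.6603
theta = atan2(4.4, -5) = 138.6522 degrees

r = 6.6603, theta = 138.6522 degrees


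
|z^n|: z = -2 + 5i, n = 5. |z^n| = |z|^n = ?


|z| = sqrt(4+25) = sqrt(29) = 5.3852
|z^5| = |z|^5 = (sqrt(29))^5 = 29^2 * sqrt(29) = 841*sqrt(29)

|z^5| = 841*sqrt(29) ≈ 4528.9236


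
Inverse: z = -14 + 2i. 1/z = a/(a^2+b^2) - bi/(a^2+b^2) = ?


|z|^2 = 196+4 = 200
1/z = (-14 - 2i)/200

1/z = -0.0700 - 0.0100i


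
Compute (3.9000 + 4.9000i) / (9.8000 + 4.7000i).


Conjugate of z2 = 9.8000 - 4.7000i
Numerator: (3.9000 + 4.9000i)(9.8000 - 4.7000i) = 61.2500 + 29.6900i
Denominator: 9.8^2 + 4.7^2 = 118.13
Result = (61.2500 + 29.6900i)/118.13

0.5185 + 0.2513i


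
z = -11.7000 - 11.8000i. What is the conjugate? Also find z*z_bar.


z_bar = -11.7000 + 11.8000i
z*z_bar = (-11.7)^2 + (-11.8)^2 = 136.89 + 139.24 = 276.13

z_bar = -11.7000 + 11.8000i, z*z_bar = 276.13


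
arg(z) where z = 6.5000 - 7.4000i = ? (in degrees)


Re = 6.5, Im = -7.4
arg = atan2(-7.4, 6.5) = -48.7046 degrees

arg(z) = -48.7046 degrees


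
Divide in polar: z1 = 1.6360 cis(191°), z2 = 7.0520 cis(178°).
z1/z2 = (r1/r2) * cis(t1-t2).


r = 1.6360 / 7.0520 = 0.2320
theta = 191° - 178° = 13° = 13° (mod 360)

0.2320 cis(13°)


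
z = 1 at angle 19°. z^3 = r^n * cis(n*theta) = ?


r^3 = 1^3 = 1
n*theta = 3*19° = 57° = 57° (mod 360)
a = 1*cos(57°) = 0.5446
b = 1*sin(57°) = 0.8387

1 cis(57°) = 0.5446 + 0.8387i


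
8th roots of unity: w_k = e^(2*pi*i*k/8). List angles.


The 8th roots of unity are cis(360k/8°) for k=0..7
Angle step = 360/8 = 45°
Primitive root: cis(45°)
Primitive root = 0.7071 + 0.7071i

8 roots at angles: 0°, 45°, 90°, 135°, 180°, 225°, 270°, 315°


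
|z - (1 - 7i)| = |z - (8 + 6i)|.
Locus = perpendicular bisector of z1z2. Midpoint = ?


Equal distances means the locus is the perpendicular bisector of z1 and z2.
Midpoint = ((1+8)/2, (-7+6)/2) = (4.5000, -0.5000)

Perpendicular bisector through (4.5000, -0.5000)


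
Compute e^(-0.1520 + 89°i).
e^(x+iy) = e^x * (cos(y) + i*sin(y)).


e^-0.1520 = 0.8590
cos(89°) = 0.0175
sin(89°) = 0.99985
Real = 0.8590*0.0175 = 0.0150
Imag = 0.8590*0.99985 = 0.8589

0.0150 + 0.8589i


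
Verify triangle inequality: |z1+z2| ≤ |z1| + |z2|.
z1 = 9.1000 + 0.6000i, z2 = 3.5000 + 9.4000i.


|z1| = sqrt(9.1^2 + 0.6^2) = sqrt(83.17) = 9.1198
|z2| = sqrt(3.5^2 + 9.4^2) = sqrt(100.61) = 10.0305
z1+z2 = 12.6000 + 10.0000i
|z1+z2| = sqrt(258.76) = 16.0860
|z1|+|z2| = 9.1198 + 10.0305 = 19.1503

|z1+z2| = 16.0860 ≤ |z1|+|z2| = 19.1503 (verified)


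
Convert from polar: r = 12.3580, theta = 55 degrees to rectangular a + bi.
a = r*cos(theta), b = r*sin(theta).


a = 12.3580*cos(55°) = 12.3580*0.57358 = 7.0883
b = 12.3580*sin(55°) = 12.3580*0.81915 = 10.1231

7.0883 + 10.1231i


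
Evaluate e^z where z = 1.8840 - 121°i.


e^1.8840 = 6.5798
cos(-121°) = -0.515038
sin(-121°) = -0.85717
Real = 6.5798*(-0.515038) = -3.3888
Imag = 6.5798*(-0.85717) = -5.6400

-3.3888 - 5.6400i


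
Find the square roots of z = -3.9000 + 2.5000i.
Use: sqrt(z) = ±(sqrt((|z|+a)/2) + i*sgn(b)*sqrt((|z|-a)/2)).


|z| = sqrt(15.21+6.25) = 4.6325
sqrt((|z|+a)/2) = sqrt((4.6325+(-3.9))/2) = sqrt(0.3662) = 0.6052
sqrt((|z|-a)/2) = sqrt((4.6325-(-3.9))/2) = sqrt(4.2662) = 2.0655

±(0.6052 + 2.0655i) i.e. 0.6052 + 2.0655i and -0.6052 - 2.0655i


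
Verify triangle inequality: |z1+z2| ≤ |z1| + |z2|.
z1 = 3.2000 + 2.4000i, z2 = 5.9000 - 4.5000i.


|z1| = sqrt(3.2^2 + 2.4^2) = sqrt(16) = 4.0000
|z2| = sqrt(5.9^2 + (-4.5)^2) = sqrt(55.06) = 7.4202
z1+z2 = 9.1000 - 2.1000i
|z1+z2| = sqrt(87.22) = 9.3392
|z1|+|z2| = 4.0000 + 7.4202 = 11.4202

|z1+z2| = 9.3392 ≤ |z1|+|z2| = 11.4202 (verified)


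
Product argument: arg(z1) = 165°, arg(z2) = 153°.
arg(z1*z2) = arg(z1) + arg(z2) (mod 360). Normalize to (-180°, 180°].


arg(z1*z2) = 165° + 153° = 318°
Normalized to (-180°, 180°]: -42°

-42°


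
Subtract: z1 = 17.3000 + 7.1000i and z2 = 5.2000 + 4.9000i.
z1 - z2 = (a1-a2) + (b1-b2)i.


Real: 17.3 - 5.2 = 12.1
Imag: 7.1 - 4.9 = 2.2

12.1000 + 2.2000i


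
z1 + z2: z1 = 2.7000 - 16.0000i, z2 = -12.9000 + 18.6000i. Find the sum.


Real: 2.7 - 12.9 = -10.2
Imag: -16 + 18.6 = 2.6

-10.2000 + 2.6000i


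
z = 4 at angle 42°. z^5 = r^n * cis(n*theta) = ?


r^5 = 4^5 = 1024
n*theta = 5*42° = 210° = 210° (mod 360)
a = 1024*cos(210°) = -886.8100
b = 1024*sin(210°) = -512.0000

1024 cis(210°) = -886.8100 - 512.0000i


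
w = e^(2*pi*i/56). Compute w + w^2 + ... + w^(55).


With w = e^(2*pi*i/56), all 56 of the 56th roots of unity w^0 = 1, w, ..., w^(55) sum to 0: 1 + w + ... + w^(55) = (1 - w^56)/(1 - w) = 0 since w^56 = 1, w ≠ 1.
Removing the root 1: w + w^2 + ... + w^(55) = 0 - 1 = -1

Sum = -1


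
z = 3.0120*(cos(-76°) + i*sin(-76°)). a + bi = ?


a = 3.0120*cos(-76°) = 3.0120*0.24192 = 0.7287
b = 3.0120*sin(-76°) = 3.0120*(-0.9703) = -2.9225

0.7287 - 2.9225i


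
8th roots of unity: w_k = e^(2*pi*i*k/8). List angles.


The 8th roots of unity are cis(360k/8°) for k=0..7
Angle step = 360/8 = 45°
Primitive root: cis(45°)
Primitive root = 0.7071 + 0.7071i

8 roots at angles: 0°, 45°, 90°, 135°, 180°, 225°, 270°, 315°


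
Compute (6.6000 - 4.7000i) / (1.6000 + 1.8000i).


Conjugate of z2 = 1.6000 - 1.8000i
Numerator: (6.6000 - 4.7000i)(1.6000 - 1.8000i) = 2.1000 - 19.4000i
Denominator: 1.6^2 + 1.8^2 = 5.8
Result = (2.1000 - 19.4000i)/5.8

0.3621 - 3.3448i


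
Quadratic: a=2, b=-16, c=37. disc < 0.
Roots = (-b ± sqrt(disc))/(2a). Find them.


disc = (-16)^2 - 4*2*37 = 256 - 296 = -40
sqrt(|disc|) = sqrt(40) = 6.3246
Real part = 16/(2*2) = 4.0000
Imag part = 6.3246/(2*2) = 1.5811

4.0000 ± 1.5811i


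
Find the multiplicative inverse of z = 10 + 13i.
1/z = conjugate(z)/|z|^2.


|z|^2 = 100+169 = 269
1/z = (10 - 13i)/269

1/z = 0.0372 - 0.0483i
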